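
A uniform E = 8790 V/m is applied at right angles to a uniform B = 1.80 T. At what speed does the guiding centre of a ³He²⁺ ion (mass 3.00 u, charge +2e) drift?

v_d ≈ 4880 m/s

In crossed fields the guiding centre drifts at v_d = |E×B|/B² = E/B, independent of charge and mass.
v_d = 8790/1.80 = 4880 m/s.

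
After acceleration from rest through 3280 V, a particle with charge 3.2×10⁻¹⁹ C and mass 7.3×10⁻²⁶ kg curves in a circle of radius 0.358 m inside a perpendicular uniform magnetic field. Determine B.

B ≈ 0.108 T

v = √(2|q|V/m) = √(2·3.2×10⁻¹⁹·3280/7.3×10⁻²⁶) ≈ 1.696×10⁵ m/s.
B = mv/(|q|r) = (7.3×10⁻²⁶)(1.696×10⁵)/((3.2×10⁻¹⁹)(0.358)) ≈ 0.108 T.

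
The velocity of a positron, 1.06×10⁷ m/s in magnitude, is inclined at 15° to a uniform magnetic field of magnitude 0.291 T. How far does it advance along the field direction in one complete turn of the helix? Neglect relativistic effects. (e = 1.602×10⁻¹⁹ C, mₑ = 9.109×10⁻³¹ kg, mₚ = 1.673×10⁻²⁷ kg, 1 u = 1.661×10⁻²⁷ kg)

v∥ = v cosθ = 1.06×10⁷·cos15° ≈ 1.024×10⁷ m/s.
T = 2πm/(|q|B) = 2π(9.109×10⁻³¹)/((1.602×10⁻¹⁹)(0.291)) ≈ 1.228×10⁻¹⁰ s.
pitch = v∥ T = (1.024×10⁷)(1.228×10⁻¹⁰) ≈ 1.26×10⁻³ m.

p ≈ 1.26×10⁻³ m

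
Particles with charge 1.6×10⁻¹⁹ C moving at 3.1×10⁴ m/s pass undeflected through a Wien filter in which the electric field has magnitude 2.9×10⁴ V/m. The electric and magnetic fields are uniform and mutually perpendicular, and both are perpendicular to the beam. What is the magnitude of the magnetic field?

B = 0.94 T

Balance of forces in the selector: qE = qvB ⇒ B = E/v.
B = 2.9×10⁴/3.1×10⁴ = 0.94 T.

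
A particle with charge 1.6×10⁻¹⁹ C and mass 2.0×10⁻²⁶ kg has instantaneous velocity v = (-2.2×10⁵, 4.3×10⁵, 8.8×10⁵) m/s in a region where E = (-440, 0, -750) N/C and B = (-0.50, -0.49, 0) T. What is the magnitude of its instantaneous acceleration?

v×B = (4.31×10⁵, -4.40×10⁵, 3.23×10⁵) N/C.
E + v×B = (4.31×10⁵, -4.40×10⁵, 3.22×10⁵) N/C.
F = q(E + v×B) = (1.6×10⁻¹⁹ C)·(4.31×10⁵, -4.40×10⁵, 3.22×10⁵) = (6.89×10⁻¹⁴, -7.04×10⁻¹⁴, 5.15×10⁻¹⁴) N.
|a| = |F|/m = 1.112×10⁻¹³/2.0×10⁻²⁶ ≈ 5.56×10¹² m/s².

|a| ≈ 5.56×10¹² m/s²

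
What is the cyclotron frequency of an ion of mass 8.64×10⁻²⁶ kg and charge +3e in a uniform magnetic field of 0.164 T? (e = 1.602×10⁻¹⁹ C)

f = |q|B/(2πm).
f = (4.806×10⁻¹⁹)(0.164)/(2π·8.64×10⁻²⁶) ≈ 1.45×10⁵ Hz.

f ≈ 1.45×10⁵ Hz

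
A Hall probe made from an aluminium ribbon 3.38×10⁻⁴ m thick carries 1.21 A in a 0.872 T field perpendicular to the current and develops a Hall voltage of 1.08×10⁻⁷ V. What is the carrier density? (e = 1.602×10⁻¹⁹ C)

From V_H = IB/(n e t), n = IB/(V_H e t).
n = (1.21)(0.872)/((1.08×10⁻⁷)(1.602×10⁻¹⁹)(3.38×10⁻⁴)) ≈ 1.80×10²⁹ m⁻³.

n ≈ 1.80×10²⁹ m⁻³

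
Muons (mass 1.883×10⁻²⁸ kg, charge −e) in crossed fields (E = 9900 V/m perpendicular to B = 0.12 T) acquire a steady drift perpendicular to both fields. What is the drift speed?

v_d ≈ 8.2×10⁴ m/s

The steady drift has the magnetic force balancing the electric force, so v_d = E/B.
v_d = 9900/0.12 = 8.2×10⁴ m/s.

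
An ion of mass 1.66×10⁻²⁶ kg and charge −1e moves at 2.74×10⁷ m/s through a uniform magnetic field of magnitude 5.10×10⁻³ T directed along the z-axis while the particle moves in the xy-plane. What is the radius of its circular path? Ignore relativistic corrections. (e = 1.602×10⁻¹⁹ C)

The magnetic force provides the centripetal force: |q|vB = mv²/r.
r = mv/(|q|B) = (1.66×10⁻²⁶)(2.74×10⁷)/((1.602×10⁻¹⁹)(5.10×10⁻³)) ≈ 557 m.

r ≈ 557 m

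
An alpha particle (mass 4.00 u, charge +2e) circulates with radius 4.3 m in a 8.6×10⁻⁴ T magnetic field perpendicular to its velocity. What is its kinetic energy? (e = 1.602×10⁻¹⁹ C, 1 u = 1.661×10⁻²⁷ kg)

v = |q|Br/m, then KE = ½mv² = (qBr)²/(2m).
v = (3.204×10⁻¹⁹)(8.6×10⁻⁴)(4.3)/6.644×10⁻²⁷ ≈ 1.783×10⁵ m/s.
KE = ½(6.644×10⁻²⁷)(1.783×10⁵)² ≈ 1.1×10⁻¹⁶ J = 660 eV.

KE ≈ 660 eV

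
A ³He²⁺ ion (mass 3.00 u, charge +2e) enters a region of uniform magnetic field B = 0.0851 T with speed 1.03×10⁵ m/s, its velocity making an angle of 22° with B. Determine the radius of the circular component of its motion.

r ≈ 7.05×10⁻³ m

v⊥ = v sinθ = 1.03×10⁵·sin22° ≈ 3.858×10⁴ m/s.
r = m v⊥/(|q|B) = (4.983×10⁻²⁷)(3.858×10⁴)/((3.204×10⁻¹⁹)(0.0851)) ≈ 7.05×10⁻³ m.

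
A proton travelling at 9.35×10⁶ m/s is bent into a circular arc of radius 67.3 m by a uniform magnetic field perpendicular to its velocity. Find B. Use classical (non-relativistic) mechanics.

B ≈ 1.45×10⁻³ T

From |q|vB = mv²/r, B = mv/(|q|r).
B = (1.673×10⁻²⁷)(9.35×10⁶)/((1.602×10⁻¹⁹)(67.3)) ≈ 1.45×10⁻³ T.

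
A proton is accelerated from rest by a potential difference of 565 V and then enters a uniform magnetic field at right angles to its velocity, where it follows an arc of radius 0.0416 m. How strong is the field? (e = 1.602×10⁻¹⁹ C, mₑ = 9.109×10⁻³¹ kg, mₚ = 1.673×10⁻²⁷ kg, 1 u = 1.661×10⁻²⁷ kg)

B ≈ 0.0826 T

v = √(2|q|V/m) = √(2·1.602×10⁻¹⁹·565/1.673×10⁻²⁷) ≈ 3.289×10⁵ m/s.
B = mv/(|q|r) = (1.673×10⁻²⁷)(3.289×10⁵)/((1.602×10⁻¹⁹)(0.0416)) ≈ 0.0826 T.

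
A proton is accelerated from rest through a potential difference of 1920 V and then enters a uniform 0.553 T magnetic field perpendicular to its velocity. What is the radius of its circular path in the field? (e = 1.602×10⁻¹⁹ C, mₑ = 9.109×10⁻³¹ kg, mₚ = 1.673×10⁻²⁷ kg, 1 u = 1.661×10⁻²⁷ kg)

Acceleration: |q|V = ½mv² ⇒ v = √(2|q|V/m) = √(2·1.602×10⁻¹⁹·1920/1.673×10⁻²⁷) ≈ 6.064×10⁵ m/s.
In the field: r = mv/(|q|B) = (1.673×10⁻²⁷)(6.064×10⁵)/((1.602×10⁻¹⁹)(0.553)) ≈ 0.0115 m.

r ≈ 0.0115 m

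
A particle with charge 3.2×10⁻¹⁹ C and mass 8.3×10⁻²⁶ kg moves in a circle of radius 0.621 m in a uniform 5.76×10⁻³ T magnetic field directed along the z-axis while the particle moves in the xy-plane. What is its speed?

v ≈ 1.38×10⁴ m/s

From |q|vB = mv²/r, v = |q|Br/m.
v = (3.2×10⁻¹⁹)(5.76×10⁻³)(0.621)/8.3×10⁻²⁶ ≈ 1.38×10⁴ m/s.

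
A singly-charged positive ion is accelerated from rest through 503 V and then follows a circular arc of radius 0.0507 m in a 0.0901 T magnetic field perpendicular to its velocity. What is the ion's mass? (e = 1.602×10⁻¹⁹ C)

m ≈ 3.32×10⁻²⁷ kg

Combine |q|V = ½mv² and r = mv/(|q|B): eliminate v to get m = qB²r²/(2V).
m = (1.602×10⁻¹⁹)(0.0901)²(0.0507)²/(2·503) ≈ 3.32×10⁻²⁷ kg.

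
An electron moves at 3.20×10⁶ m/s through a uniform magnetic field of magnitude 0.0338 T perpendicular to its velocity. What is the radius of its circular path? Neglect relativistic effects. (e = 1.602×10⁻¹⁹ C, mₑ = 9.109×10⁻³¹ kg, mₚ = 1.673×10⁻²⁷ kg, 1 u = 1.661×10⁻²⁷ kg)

r ≈ 5.38×10⁻⁴ m

The magnetic force provides the centripetal force: |q|vB = mv²/r.
r = mv/(|q|B) = (9.109×10⁻³¹)(3.20×10⁶)/((1.602×10⁻¹⁹)(0.0338)) ≈ 5.38×10⁻⁴ m.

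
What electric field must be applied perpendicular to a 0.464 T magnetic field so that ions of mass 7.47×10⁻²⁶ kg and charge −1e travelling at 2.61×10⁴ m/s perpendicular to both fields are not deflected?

For straight-line motion qE = qvB, so E = vB.
E = 2.61×10⁴ × 0.464 = 1.21×10⁴ V/m.

E = 1.21×10⁴ V/m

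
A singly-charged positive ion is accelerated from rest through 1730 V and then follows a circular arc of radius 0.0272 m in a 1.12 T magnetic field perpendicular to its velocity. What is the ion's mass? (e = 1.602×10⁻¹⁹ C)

Combine |q|V = ½mv² and r = mv/(|q|B): eliminate v to get m = qB²r²/(2V).
m = (1.602×10⁻¹⁹)(1.12)²(0.0272)²/(2·1730) ≈ 4.30×10⁻²⁶ kg.

m ≈ 4.30×10⁻²⁶ kg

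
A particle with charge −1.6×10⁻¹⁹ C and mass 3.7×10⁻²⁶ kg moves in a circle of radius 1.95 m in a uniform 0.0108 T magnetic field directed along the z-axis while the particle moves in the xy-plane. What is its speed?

From |q|vB = mv²/r, v = |q|Br/m.
v = (1.6×10⁻¹⁹)(0.0108)(1.95)/3.7×10⁻²⁶ ≈ 9.11×10⁴ m/s.

v ≈ 9.11×10⁴ m/s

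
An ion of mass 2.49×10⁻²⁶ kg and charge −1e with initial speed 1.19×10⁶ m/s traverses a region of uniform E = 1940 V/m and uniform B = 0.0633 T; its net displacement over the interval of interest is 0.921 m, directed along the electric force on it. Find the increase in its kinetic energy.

ΔKE ≈ 2.86×10⁻¹⁶ J

The magnetic force is always ⟂ v and does no work; only the electric force changes KE.
ΔKE = F_E · d = |q|E d = (1.602×10⁻¹⁹)(1940)(0.921) ≈ 2.86×10⁻¹⁶ J.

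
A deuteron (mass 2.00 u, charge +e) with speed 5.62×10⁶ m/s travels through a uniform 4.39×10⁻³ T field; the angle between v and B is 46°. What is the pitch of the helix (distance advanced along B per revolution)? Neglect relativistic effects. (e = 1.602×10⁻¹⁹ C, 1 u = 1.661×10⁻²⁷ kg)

v∥ = v cosθ = 5.62×10⁶·cos46° ≈ 3.904×10⁶ m/s.
T = 2πm/(|q|B) = 2π(3.322×10⁻²⁷)/((1.602×10⁻¹⁹)(4.39×10⁻³)) ≈ 2.968×10⁻⁵ s.
pitch = v∥ T = (3.904×10⁶)(2.968×10⁻⁵) ≈ 116 m.

p ≈ 116 m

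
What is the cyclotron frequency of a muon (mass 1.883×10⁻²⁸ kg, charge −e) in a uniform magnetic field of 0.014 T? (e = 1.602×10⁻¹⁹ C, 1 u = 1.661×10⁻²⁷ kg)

f ≈ 1.9×10⁶ Hz

f = |q|B/(2πm).
f = (1.602×10⁻¹⁹)(0.014)/(2π·1.883×10⁻²⁸) ≈ 1.9×10⁶ Hz.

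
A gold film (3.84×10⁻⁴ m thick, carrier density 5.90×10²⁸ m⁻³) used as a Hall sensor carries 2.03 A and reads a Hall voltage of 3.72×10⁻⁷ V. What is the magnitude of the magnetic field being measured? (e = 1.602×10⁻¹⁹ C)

B ≈ 0.665 T

From V_H = IB/(n e t), B = V_H n e t / I.
B = (3.72×10⁻⁷)(5.90×10²⁸)(1.602×10⁻¹⁹)(3.84×10⁻⁴)/2.03 ≈ 0.665 T.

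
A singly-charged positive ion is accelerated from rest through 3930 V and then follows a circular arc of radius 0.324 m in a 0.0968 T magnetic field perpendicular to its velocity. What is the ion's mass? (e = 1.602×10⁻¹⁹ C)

Combine |q|V = ½mv² and r = mv/(|q|B): eliminate v to get m = qB²r²/(2V).
m = (1.602×10⁻¹⁹)(0.0968)²(0.324)²/(2·3930) ≈ 2.00×10⁻²⁶ kg.

m ≈ 2.00×10⁻²⁶ kg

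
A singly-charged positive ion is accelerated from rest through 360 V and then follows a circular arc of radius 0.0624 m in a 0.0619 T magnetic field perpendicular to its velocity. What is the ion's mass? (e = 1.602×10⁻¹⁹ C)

Combine |q|V = ½mv² and r = mv/(|q|B): eliminate v to get m = qB²r²/(2V).
m = (1.602×10⁻¹⁹)(0.0619)²(0.0624)²/(2·360) ≈ 3.32×10⁻²⁷ kg.

m ≈ 3.32×10⁻²⁷ kg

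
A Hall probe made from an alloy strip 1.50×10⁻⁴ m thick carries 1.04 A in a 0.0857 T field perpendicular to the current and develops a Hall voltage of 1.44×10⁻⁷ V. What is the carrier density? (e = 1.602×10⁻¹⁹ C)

n ≈ 2.58×10²⁸ m⁻³

From V_H = IB/(n e t), n = IB/(V_H e t).
n = (1.04)(0.0857)/((1.44×10⁻⁷)(1.602×10⁻¹⁹)(1.50×10⁻⁴)) ≈ 2.58×10²⁸ m⁻³.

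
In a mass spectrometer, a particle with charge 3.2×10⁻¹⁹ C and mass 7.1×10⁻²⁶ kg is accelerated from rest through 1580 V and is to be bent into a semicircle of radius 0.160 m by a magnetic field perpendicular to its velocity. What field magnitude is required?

v = √(2|q|V/m) = √(2·3.2×10⁻¹⁹·1580/7.1×10⁻²⁶) ≈ 1.193×10⁵ m/s.
B = mv/(|q|r) = (7.1×10⁻²⁶)(1.193×10⁵)/((3.2×10⁻¹⁹)(0.160)) ≈ 0.165 T.

B ≈ 0.165 T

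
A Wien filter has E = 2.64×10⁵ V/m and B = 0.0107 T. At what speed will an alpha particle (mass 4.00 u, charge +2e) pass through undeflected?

For undeflected motion the electric and magnetic forces balance: qE = qvB.
v = E/B = 2.64×10⁵/0.0107 = 2.47×10⁷ m/s.

v = 2.47×10⁷ m/s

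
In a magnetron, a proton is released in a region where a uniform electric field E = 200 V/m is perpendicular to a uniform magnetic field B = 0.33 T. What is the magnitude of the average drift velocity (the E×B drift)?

In crossed fields the guiding centre drifts at v_d = |E×B|/B² = E/B, independent of charge and mass.
v_d = 200/0.33 = 610 m/s.

v_d ≈ 610 m/s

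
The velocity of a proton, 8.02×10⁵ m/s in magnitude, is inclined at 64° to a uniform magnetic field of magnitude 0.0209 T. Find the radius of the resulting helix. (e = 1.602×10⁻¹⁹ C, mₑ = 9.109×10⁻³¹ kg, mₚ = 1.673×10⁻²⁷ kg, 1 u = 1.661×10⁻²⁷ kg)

v⊥ = v sinθ = 8.02×10⁵·sin64° ≈ 7.208×10⁵ m/s.
r = m v⊥/(|q|B) = (1.673×10⁻²⁷)(7.208×10⁵)/((1.602×10⁻¹⁹)(0.0209)) ≈ 0.360 m.

r ≈ 0.360 m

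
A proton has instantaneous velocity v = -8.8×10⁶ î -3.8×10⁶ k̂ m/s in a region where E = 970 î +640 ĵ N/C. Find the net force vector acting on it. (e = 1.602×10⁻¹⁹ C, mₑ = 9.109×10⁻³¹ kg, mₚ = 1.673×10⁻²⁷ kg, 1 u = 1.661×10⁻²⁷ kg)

F ≈ (1.55×10⁻¹⁶, 1.03×10⁻¹⁶, 0) N

Only an electric field acts, so F = qE = (1.602×10⁻¹⁹ C)·(970, 640, 0) = (1.55×10⁻¹⁶, 1.03×10⁻¹⁶, 0) N.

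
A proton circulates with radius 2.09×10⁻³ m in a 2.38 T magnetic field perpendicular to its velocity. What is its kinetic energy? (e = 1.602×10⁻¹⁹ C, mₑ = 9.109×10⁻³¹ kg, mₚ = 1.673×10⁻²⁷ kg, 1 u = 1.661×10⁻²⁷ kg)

KE ≈ 1180 eV

v = |q|Br/m, then KE = ½mv² = (qBr)²/(2m).
v = (1.602×10⁻¹⁹)(2.38)(2.09×10⁻³)/1.673×10⁻²⁷ ≈ 4.763×10⁵ m/s.
KE = ½(1.673×10⁻²⁷)(4.763×10⁵)² ≈ 1.90×10⁻¹⁶ J = 1180 eV.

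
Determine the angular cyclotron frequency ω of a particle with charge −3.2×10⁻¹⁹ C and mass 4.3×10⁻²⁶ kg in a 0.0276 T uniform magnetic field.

ω = |q|B/m.
ω = (3.2×10⁻¹⁹)(0.0276)/4.3×10⁻²⁶ ≈ 2.05×10⁵ rad/s.

ω ≈ 2.05×10⁵ rad/s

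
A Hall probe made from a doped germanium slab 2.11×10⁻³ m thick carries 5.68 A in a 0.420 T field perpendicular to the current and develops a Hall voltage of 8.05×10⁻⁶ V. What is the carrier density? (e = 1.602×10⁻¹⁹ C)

n ≈ 8.77×10²⁶ m⁻³

From V_H = IB/(n e t), n = IB/(V_H e t).
n = (5.68)(0.420)/((8.05×10⁻⁶)(1.602×10⁻¹⁹)(2.11×10⁻³)) ≈ 8.77×10²⁶ m⁻³.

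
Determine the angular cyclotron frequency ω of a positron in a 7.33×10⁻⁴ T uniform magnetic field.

ω ≈ 1.29×10⁸ rad/s

ω = |q|B/m.
ω = (1.602×10⁻¹⁹)(7.33×10⁻⁴)/9.109×10⁻³¹ ≈ 1.29×10⁸ rad/s.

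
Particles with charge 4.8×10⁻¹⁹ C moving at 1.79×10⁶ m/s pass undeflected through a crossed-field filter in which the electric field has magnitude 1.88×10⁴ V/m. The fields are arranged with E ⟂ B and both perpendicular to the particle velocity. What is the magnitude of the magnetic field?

B = 0.0105 T

Balance of forces in the selector: qE = qvB ⇒ B = E/v.
B = 1.88×10⁴/1.79×10⁶ = 0.0105 T.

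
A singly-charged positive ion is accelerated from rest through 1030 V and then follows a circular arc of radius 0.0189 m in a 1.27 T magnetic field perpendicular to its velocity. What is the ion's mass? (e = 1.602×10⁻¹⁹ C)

Combine |q|V = ½mv² and r = mv/(|q|B): eliminate v to get m = qB²r²/(2V).
m = (1.602×10⁻¹⁹)(1.27)²(0.0189)²/(2·1030) ≈ 4.48×10⁻²⁶ kg.

m ≈ 4.48×10⁻²⁶ kg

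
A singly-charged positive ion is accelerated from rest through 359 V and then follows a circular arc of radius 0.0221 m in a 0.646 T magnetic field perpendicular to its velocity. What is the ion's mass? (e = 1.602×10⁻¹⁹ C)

Combine |q|V = ½mv² and r = mv/(|q|B): eliminate v to get m = qB²r²/(2V).
m = (1.602×10⁻¹⁹)(0.646)²(0.0221)²/(2·359) ≈ 4.55×10⁻²⁶ kg.

m ≈ 4.55×10⁻²⁶ kg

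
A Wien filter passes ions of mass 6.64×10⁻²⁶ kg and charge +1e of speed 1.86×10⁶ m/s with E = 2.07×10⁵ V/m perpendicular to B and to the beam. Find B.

Balance of forces in the selector: qE = qvB ⇒ B = E/v.
B = 2.07×10⁵/1.86×10⁶ = 0.111 T.

B = 0.111 T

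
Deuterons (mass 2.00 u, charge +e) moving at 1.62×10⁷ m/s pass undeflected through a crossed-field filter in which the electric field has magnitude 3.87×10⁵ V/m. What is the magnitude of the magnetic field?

Balance of forces in the selector: qE = qvB ⇒ B = E/v.
B = 3.87×10⁵/1.62×10⁷ = 0.0239 T.

B = 0.0239 T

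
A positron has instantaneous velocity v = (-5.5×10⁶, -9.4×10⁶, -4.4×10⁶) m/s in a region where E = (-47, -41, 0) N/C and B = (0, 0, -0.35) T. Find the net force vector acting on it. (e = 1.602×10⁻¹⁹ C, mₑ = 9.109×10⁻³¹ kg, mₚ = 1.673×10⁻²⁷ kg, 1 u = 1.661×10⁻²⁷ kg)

v×B = (3.29×10⁶, -1.92×10⁶, 0) N/C.
E + v×B = (3.29×10⁶, -1.93×10⁶, 0) N/C.
F = q(E + v×B) = (1.602×10⁻¹⁹ C)·(3.29×10⁶, -1.93×10⁶, 0) = (5.27×10⁻¹³, -3.08×10⁻¹³, 0) N.

F ≈ (5.27×10⁻¹³, -3.08×10⁻¹³, 0) N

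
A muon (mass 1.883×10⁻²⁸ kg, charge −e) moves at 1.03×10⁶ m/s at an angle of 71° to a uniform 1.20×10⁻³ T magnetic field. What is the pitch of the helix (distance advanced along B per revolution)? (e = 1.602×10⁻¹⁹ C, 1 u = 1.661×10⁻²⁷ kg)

p ≈ 2.06 m

v∥ = v cosθ = 1.03×10⁶·cos71° ≈ 3.353×10⁵ m/s.
T = 2πm/(|q|B) = 2π(1.883×10⁻²⁸)/((1.602×10⁻¹⁹)(1.20×10⁻³)) ≈ 6.154×10⁻⁶ s.
pitch = v∥ T = (3.353×10⁵)(6.154×10⁻⁶) ≈ 2.06 m.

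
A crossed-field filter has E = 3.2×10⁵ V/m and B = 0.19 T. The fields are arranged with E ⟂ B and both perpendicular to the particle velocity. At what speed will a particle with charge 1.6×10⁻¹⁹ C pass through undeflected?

For undeflected motion the electric and magnetic forces balance: qE = qvB.
v = E/B = 3.2×10⁵/0.19 = 1.7×10⁶ m/s.

v = 1.7×10⁶ m/s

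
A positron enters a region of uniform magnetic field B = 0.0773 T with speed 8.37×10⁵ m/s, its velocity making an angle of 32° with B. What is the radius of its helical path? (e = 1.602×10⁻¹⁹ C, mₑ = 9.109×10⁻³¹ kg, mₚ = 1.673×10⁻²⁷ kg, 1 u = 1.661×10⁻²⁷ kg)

r ≈ 3.26×10⁻⁵ m

v⊥ = v sinθ = 8.37×10⁵·sin32° ≈ 4.435×10⁵ m/s.
r = m v⊥/(|q|B) = (9.109×10⁻³¹)(4.435×10⁵)/((1.602×10⁻¹⁹)(0.0773)) ≈ 3.26×10⁻⁵ m.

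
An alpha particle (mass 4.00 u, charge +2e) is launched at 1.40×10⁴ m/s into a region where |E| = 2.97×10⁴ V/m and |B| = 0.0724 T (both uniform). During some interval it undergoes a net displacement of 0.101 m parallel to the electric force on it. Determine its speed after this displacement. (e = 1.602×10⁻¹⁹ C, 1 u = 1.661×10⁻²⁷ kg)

v_f ≈ 5.38×10⁵ m/s

B does no work; ΔKE = |q|E d.
½mv_f² = ½mv₀² + |q|Ed = ½(6.644×10⁻²⁷)(1.40×10⁴)² + (3.204×10⁻¹⁹)(2.97×10⁴)(0.101) ≈ 6.511×10⁻¹⁹ J + 9.611×10⁻¹⁶ J ≈ 9.618×10⁻¹⁶ J.
v_f = √(2·9.618×10⁻¹⁶/6.644×10⁻²⁷) ≈ 5.38×10⁵ m/s.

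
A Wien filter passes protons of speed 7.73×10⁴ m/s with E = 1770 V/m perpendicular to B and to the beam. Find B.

B = 0.0229 T

Balance of forces in the selector: qE = qvB ⇒ B = E/v.
B = 1770/7.73×10⁴ = 0.0229 T.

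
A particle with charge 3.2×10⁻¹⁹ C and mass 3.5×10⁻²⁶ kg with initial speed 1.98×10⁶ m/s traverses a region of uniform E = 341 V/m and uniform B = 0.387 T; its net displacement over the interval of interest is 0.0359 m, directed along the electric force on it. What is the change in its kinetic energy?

ΔKE ≈ 3.92×10⁻¹⁸ J

The magnetic force is always ⟂ v and does no work; only the electric force changes KE.
ΔKE = F_E · d = |q|E d = (3.2×10⁻¹⁹)(341)(0.0359) ≈ 3.92×10⁻¹⁸ J.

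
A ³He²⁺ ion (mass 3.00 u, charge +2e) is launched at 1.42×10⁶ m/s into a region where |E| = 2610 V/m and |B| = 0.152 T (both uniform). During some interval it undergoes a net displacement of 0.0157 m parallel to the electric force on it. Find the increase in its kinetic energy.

The magnetic force is always ⟂ v and does no work; only the electric force changes KE.
ΔKE = F_E · d = |q|E d = (3.204×10⁻¹⁹)(2610)(0.0157) ≈ 1.31×10⁻¹⁷ J.

ΔKE ≈ 1.31×10⁻¹⁷ J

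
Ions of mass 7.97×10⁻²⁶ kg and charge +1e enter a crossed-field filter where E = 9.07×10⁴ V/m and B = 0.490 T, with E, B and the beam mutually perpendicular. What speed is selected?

Zero net Lorentz force requires |qE| = |q v×B|, i.e. E = vB.
v = E/B = 9.07×10⁴/0.490 = 1.85×10⁵ m/s.

v = 1.85×10⁵ m/s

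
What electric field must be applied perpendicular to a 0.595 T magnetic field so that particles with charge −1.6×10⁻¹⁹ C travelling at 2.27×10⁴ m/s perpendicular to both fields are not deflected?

E = 1.35×10⁴ V/m

For straight-line motion qE = qvB, so E = vB.
E = 2.27×10⁴ × 0.595 = 1.35×10⁴ V/m.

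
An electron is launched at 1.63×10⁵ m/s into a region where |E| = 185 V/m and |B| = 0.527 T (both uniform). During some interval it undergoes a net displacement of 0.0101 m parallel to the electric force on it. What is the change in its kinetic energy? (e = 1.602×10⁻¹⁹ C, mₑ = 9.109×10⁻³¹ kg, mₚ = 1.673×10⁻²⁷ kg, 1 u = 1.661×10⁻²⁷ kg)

The magnetic force is always ⟂ v and does no work; only the electric force changes KE.
ΔKE = F_E · d = |q|E d = (1.602×10⁻¹⁹)(185)(0.0101) ≈ 2.99×10⁻¹⁹ J.

ΔKE ≈ 2.99×10⁻¹⁹ J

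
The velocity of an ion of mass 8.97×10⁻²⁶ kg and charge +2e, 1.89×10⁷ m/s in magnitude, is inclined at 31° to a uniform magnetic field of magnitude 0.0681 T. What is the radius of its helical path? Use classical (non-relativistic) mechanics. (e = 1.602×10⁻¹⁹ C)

v⊥ = v sinθ = 1.89×10⁷·sin31° ≈ 9.734×10⁶ m/s.
r = m v⊥/(|q|B) = (8.97×10⁻²⁶)(9.734×10⁶)/((3.204×10⁻¹⁹)(0.0681)) ≈ 40.0 m.

r ≈ 40.0 m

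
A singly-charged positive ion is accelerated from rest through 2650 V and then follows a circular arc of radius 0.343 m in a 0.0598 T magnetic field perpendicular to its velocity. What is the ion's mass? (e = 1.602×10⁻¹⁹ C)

m ≈ 1.27×10⁻²⁶ kg

Combine |q|V = ½mv² and r = mv/(|q|B): eliminate v to get m = qB²r²/(2V).
m = (1.602×10⁻¹⁹)(0.0598)²(0.343)²/(2·2650) ≈ 1.27×10⁻²⁶ kg.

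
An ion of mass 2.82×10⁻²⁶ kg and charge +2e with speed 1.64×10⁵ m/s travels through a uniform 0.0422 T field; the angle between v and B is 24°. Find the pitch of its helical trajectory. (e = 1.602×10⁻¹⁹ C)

p ≈ 1.96 m

v∥ = v cosθ = 1.64×10⁵·cos24° ≈ 1.498×10⁵ m/s.
T = 2πm/(|q|B) = 2π(2.82×10⁻²⁶)/((3.204×10⁻¹⁹)(0.0422)) ≈ 1.310×10⁻⁵ s.
pitch = v∥ T = (1.498×10⁵)(1.310×10⁻⁵) ≈ 1.96 m.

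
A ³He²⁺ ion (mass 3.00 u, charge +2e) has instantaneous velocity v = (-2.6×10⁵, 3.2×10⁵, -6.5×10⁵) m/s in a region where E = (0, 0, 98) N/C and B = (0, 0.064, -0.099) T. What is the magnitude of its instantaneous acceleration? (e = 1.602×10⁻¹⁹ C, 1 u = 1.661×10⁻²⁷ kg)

v×B = (9920, -2.57×10⁴, -1.66×10⁴) N/C.
E + v×B = (9920, -2.57×10⁴, -1.65×10⁴) N/C.
F = q(E + v×B) = (3.204×10⁻¹⁹ C)·(9920, -2.57×10⁴, -1.65×10⁴) = (3.18×10⁻¹⁵, -8.25×10⁻¹⁵, -5.30×10⁻¹⁵) N.
|a| = |F|/m = 1.031×10⁻¹⁴/4.983×10⁻²⁷ ≈ 2.07×10¹² m/s².

|a| ≈ 2.07×10¹² m/s²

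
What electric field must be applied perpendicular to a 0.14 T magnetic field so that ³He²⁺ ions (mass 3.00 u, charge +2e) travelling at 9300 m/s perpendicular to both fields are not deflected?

E = 1300 V/m

For straight-line motion qE = qvB, so E = vB.
E = 9300 × 0.14 = 1300 V/m.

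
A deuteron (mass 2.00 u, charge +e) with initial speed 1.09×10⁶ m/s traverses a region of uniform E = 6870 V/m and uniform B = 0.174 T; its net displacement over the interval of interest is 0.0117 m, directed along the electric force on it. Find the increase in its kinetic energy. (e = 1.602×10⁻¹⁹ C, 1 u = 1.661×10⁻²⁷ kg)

The magnetic force is always ⟂ v and does no work; only the electric force changes KE.
ΔKE = F_E · d = |q|E d = (1.602×10⁻¹⁹)(6870)(0.0117) ≈ 1.29×10⁻¹⁷ J.

ΔKE ≈ 1.29×10⁻¹⁷ J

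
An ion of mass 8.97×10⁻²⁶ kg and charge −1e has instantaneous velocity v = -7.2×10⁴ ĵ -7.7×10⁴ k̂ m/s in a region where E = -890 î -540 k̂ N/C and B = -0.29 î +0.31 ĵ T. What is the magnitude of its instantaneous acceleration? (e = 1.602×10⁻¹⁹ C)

|a| ≈ 6.88×10¹⁰ m/s²

v×B = (2.39×10⁴, 2.23×10⁴, -2.09×10⁴) N/C.
E + v×B = (2.30×10⁴, 2.23×10⁴, -2.14×10⁴) N/C.
F = q(E + v×B) = (−1.602×10⁻¹⁹ C)·(2.30×10⁴, 2.23×10⁴, -2.14×10⁴) = (-3.68×10⁻¹⁵, -3.58×10⁻¹⁵, 3.43×10⁻¹⁵) N.
|a| = |F|/m = 6.175×10⁻¹⁵/8.97×10⁻²⁶ ≈ 6.88×10¹⁰ m/s².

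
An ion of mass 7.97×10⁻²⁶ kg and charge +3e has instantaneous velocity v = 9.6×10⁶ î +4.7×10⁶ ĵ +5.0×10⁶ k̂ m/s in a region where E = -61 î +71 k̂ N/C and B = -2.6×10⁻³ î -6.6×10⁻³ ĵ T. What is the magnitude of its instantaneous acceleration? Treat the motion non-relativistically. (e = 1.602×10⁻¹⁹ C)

|a| ≈ 3.75×10¹¹ m/s²

v×B = (3.30×10⁴, -1.30×10⁴, -5.11×10⁴) N/C.
E + v×B = (3.29×10⁴, -1.30×10⁴, -5.11×10⁴) N/C.
F = q(E + v×B) = (4.806×10⁻¹⁹ C)·(3.29×10⁴, -1.30×10⁴, -5.11×10⁴) = (1.58×10⁻¹⁴, -6.25×10⁻¹⁵, -2.45×10⁻¹⁴) N.
|a| = |F|/m = 2.987×10⁻¹⁴/7.97×10⁻²⁶ ≈ 3.75×10¹¹ m/s².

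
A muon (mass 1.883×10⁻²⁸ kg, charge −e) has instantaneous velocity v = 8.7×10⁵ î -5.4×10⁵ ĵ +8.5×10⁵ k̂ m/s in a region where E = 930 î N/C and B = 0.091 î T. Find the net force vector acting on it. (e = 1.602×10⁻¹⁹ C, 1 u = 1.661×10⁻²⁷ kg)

F ≈ (-1.49×10⁻¹⁶, -1.24×10⁻¹⁴, -7.87×10⁻¹⁵) N

v×B = (0, 7.74×10⁴, 4.91×10⁴) N/C.
E + v×B = (930, 7.74×10⁴, 4.91×10⁴) N/C.
F = q(E + v×B) = (−1.602×10⁻¹⁹ C)·(930, 7.74×10⁴, 4.91×10⁴) = (-1.49×10⁻¹⁶, -1.24×10⁻¹⁴, -7.87×10⁻¹⁵) N.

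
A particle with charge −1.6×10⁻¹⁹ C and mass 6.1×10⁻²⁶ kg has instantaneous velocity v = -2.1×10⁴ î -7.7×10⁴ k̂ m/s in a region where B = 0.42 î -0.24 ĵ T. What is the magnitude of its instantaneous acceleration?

v×B = (-1.85×10⁴, -3.23×10⁴, 5040) N/C.
F = q v×B = (−1.6×10⁻¹⁹ C)·(-1.85×10⁴, -3.23×10⁴, 5040) = (2.96×10⁻¹⁵, 5.17×10⁻¹⁵, -8.06×10⁻¹⁶) N.
|a| = |F|/m = 6.014×10⁻¹⁵/6.1×10⁻²⁶ ≈ 9.86×10¹⁰ m/s².

|a| ≈ 9.86×10¹⁰ m/s²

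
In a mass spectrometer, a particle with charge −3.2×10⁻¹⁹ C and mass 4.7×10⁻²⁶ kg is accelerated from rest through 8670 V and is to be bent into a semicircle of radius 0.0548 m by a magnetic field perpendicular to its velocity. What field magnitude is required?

B ≈ 0.921 T

v = √(2|q|V/m) = √(2·3.2×10⁻¹⁹·8670/4.7×10⁻²⁶) ≈ 3.436×10⁵ m/s.
B = mv/(|q|r) = (4.7×10⁻²⁶)(3.436×10⁵)/((3.2×10⁻¹⁹)(0.0548)) ≈ 0.921 T.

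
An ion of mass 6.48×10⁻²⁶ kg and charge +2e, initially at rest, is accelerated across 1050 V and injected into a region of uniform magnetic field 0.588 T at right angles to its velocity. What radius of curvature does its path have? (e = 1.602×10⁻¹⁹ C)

Acceleration: |q|V = ½mv² ⇒ v = √(2|q|V/m) = √(2·3.204×10⁻¹⁹·1050/6.48×10⁻²⁶) ≈ 1.019×10⁵ m/s.
In the field: r = mv/(|q|B) = (6.48×10⁻²⁶)(1.019×10⁵)/((3.204×10⁻¹⁹)(0.588)) ≈ 0.0350 m.

r ≈ 0.0350 m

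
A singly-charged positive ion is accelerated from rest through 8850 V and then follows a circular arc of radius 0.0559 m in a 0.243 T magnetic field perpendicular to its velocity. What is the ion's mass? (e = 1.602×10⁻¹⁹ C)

m ≈ 1.67×10⁻²⁷ kg

Combine |q|V = ½mv² and r = mv/(|q|B): eliminate v to get m = qB²r²/(2V).
m = (1.602×10⁻¹⁹)(0.243)²(0.0559)²/(2·8850) ≈ 1.67×10⁻²⁷ kg.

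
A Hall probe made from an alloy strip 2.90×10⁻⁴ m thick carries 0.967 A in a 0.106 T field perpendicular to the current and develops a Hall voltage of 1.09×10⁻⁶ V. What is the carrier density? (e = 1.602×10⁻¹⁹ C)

From V_H = IB/(n e t), n = IB/(V_H e t).
n = (0.967)(0.106)/((1.09×10⁻⁶)(1.602×10⁻¹⁹)(2.90×10⁻⁴)) ≈ 2.02×10²⁷ m⁻³.

n ≈ 2.02×10²⁷ m⁻³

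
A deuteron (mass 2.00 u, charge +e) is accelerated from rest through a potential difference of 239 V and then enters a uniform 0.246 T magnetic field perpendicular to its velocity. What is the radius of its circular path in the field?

r ≈ 0.0128 m

Acceleration: |q|V = ½mv² ⇒ v = √(2|q|V/m) = √(2·1.602×10⁻¹⁹·239/3.322×10⁻²⁷) ≈ 1.518×10⁵ m/s.
In the field: r = mv/(|q|B) = (3.322×10⁻²⁷)(1.518×10⁵)/((1.602×10⁻¹⁹)(0.246)) ≈ 0.0128 m.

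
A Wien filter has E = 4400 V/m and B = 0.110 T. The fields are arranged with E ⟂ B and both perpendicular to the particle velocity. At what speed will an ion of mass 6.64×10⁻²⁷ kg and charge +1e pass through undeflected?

Zero net Lorentz force requires |qE| = |q v×B|, i.e. E = vB.
v = E/B = 4400/0.110 = 4.00×10⁴ m/s.

v = 4.00×10⁴ m/s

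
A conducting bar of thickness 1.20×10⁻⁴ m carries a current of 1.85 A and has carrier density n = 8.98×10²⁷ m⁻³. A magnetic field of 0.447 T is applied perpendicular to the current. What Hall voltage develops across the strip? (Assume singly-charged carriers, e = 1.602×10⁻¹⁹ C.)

V_H ≈ 4.79×10⁻⁶ V

V_H = IB/(n e t).
V_H = (1.85)(0.447)/((8.98×10²⁷)(1.602×10⁻¹⁹)(1.20×10⁻⁴)) ≈ 4.79×10⁻⁶ V.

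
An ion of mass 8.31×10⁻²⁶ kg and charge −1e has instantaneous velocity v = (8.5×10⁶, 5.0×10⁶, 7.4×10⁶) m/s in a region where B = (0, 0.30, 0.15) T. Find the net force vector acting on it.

F ≈ (2.35×10⁻¹³, 2.04×10⁻¹³, -4.09×10⁻¹³) N

v×B = (-1.47×10⁶, -1.28×10⁶, 2.55×10⁶) N/C.
F = q v×B = (−1.602×10⁻¹⁹ C)·(-1.47×10⁶, -1.28×10⁶, 2.55×10⁶) = (2.35×10⁻¹³, 2.04×10⁻¹³, -4.09×10⁻¹³) N.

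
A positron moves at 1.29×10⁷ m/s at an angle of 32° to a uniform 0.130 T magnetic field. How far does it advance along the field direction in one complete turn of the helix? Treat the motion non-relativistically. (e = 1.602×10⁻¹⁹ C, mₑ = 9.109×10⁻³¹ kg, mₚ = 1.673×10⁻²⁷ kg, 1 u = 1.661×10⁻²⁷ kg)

p ≈ 3.01×10⁻³ m

v∥ = v cosθ = 1.29×10⁷·cos32° ≈ 1.094×10⁷ m/s.
T = 2πm/(|q|B) = 2π(9.109×10⁻³¹)/((1.602×10⁻¹⁹)(0.130)) ≈ 2.748×10⁻¹⁰ s.
pitch = v∥ T = (1.094×10⁷)(2.748×10⁻¹⁰) ≈ 3.01×10⁻³ m.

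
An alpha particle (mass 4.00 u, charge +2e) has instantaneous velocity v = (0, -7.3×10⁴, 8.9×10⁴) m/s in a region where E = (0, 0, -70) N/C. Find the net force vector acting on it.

F ≈ (0, 0, -2.24×10⁻¹⁷) N

Only an electric field acts, so F = qE = (3.204×10⁻¹⁹ C)·(0, 0, -70.0) = (0, 0, -2.24×10⁻¹⁷) N.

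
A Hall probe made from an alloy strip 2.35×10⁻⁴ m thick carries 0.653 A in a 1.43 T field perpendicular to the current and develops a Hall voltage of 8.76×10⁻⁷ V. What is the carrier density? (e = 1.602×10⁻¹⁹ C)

From V_H = IB/(n e t), n = IB/(V_H e t).
n = (0.653)(1.43)/((8.76×10⁻⁷)(1.602×10⁻¹⁹)(2.35×10⁻⁴)) ≈ 2.83×10²⁸ m⁻³.

n ≈ 2.83×10²⁸ m⁻³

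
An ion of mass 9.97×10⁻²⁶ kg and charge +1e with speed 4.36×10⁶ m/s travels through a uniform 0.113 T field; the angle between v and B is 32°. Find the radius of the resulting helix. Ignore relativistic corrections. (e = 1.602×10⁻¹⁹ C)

v⊥ = v sinθ = 4.36×10⁶·sin32° ≈ 2.310×10⁶ m/s.
r = m v⊥/(|q|B) = (9.97×10⁻²⁶)(2.310×10⁶)/((1.602×10⁻¹⁹)(0.113)) ≈ 12.7 m.

r ≈ 12.7 m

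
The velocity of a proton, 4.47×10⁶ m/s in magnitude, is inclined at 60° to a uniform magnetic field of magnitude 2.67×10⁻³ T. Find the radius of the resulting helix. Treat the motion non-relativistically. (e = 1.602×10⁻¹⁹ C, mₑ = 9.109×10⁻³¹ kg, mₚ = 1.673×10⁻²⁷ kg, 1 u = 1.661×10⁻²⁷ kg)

r ≈ 15.1 m

v⊥ = v sinθ = 4.47×10⁶·sin60° ≈ 3.871×10⁶ m/s.
r = m v⊥/(|q|B) = (1.673×10⁻²⁷)(3.871×10⁶)/((1.602×10⁻¹⁹)(2.67×10⁻³)) ≈ 15.1 m.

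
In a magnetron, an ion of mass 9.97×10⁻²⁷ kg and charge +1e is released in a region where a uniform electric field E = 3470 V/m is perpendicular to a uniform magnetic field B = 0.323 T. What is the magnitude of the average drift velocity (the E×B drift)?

v_d ≈ 1.07×10⁴ m/s

The steady drift has the magnetic force balancing the electric force, so v_d = E/B.
v_d = 3470/0.323 = 1.07×10⁴ m/s.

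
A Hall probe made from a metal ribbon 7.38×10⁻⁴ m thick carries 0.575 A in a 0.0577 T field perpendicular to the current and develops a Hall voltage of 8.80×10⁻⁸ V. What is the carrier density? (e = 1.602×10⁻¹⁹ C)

From V_H = IB/(n e t), n = IB/(V_H e t).
n = (0.575)(0.0577)/((8.80×10⁻⁸)(1.602×10⁻¹⁹)(7.38×10⁻⁴)) ≈ 3.19×10²⁷ m⁻³.

n ≈ 3.19×10²⁷ m⁻³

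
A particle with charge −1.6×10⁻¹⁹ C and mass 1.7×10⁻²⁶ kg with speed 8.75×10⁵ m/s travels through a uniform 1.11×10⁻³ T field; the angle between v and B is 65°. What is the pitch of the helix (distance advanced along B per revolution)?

v∥ = v cosθ = 8.75×10⁵·cos65° ≈ 3.698×10⁵ m/s.
T = 2πm/(|q|B) = 2π(1.7×10⁻²⁶)/((1.6×10⁻¹⁹)(1.11×10⁻³)) ≈ 6.014×10⁻⁴ s.
pitch = v∥ T = (3.698×10⁵)(6.014×10⁻⁴) ≈ 222 m.

p ≈ 222 m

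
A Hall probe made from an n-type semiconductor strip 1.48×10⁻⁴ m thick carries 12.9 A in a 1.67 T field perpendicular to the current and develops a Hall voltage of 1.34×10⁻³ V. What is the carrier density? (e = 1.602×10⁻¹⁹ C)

n ≈ 6.78×10²⁶ m⁻³

From V_H = IB/(n e t), n = IB/(V_H e t).
n = (12.9)(1.67)/((1.34×10⁻³)(1.602×10⁻¹⁹)(1.48×10⁻⁴)) ≈ 6.78×10²⁶ m⁻³.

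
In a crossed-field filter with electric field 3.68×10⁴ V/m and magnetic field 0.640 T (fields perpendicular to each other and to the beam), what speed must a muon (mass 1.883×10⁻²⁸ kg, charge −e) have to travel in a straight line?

v = 5.75×10⁴ m/s

For undeflected motion the electric and magnetic forces balance: qE = qvB.
v = E/B = 3.68×10⁴/0.640 = 5.75×10⁴ m/s.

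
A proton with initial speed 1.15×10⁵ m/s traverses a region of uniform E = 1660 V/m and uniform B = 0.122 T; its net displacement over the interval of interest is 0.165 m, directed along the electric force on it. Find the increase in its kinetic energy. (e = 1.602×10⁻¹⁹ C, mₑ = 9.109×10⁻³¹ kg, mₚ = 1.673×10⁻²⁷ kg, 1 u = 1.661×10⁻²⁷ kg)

The magnetic force is always ⟂ v and does no work; only the electric force changes KE.
ΔKE = F_E · d = |q|E d = (1.602×10⁻¹⁹)(1660)(0.165) ≈ 4.39×10⁻¹⁷ J.

ΔKE ≈ 4.39×10⁻¹⁷ J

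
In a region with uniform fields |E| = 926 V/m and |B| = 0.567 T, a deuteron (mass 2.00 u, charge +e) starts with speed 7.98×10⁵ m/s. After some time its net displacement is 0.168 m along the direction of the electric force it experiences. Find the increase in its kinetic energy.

ΔKE ≈ 2.49×10⁻¹⁷ J

The magnetic force is always ⟂ v and does no work; only the electric force changes KE.
ΔKE = F_E · d = |q|E d = (1.602×10⁻¹⁹)(926)(0.168) ≈ 2.49×10⁻¹⁷ J.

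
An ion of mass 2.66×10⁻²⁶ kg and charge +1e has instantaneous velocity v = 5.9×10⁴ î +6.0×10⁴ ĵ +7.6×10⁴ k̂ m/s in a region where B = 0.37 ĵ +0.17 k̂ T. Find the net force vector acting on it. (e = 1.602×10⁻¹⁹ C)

F ≈ (-2.87×10⁻¹⁵, -1.61×10⁻¹⁵, 3.50×10⁻¹⁵) N

v×B = (-1.79×10⁴, -1.00×10⁴, 2.18×10⁴) N/C.
F = q v×B = (1.602×10⁻¹⁹ C)·(-1.79×10⁴, -1.00×10⁴, 2.18×10⁴) = (-2.87×10⁻¹⁵, -1.61×10⁻¹⁵, 3.50×10⁻¹⁵) N.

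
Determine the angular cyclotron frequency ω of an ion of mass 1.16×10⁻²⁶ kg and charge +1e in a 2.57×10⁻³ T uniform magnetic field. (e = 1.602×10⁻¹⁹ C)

ω ≈ 3.55×10⁴ rad/s

ω = |q|B/m.
ω = (1.602×10⁻¹⁹)(2.57×10⁻³)/1.16×10⁻²⁶ ≈ 3.55×10⁴ rad/s.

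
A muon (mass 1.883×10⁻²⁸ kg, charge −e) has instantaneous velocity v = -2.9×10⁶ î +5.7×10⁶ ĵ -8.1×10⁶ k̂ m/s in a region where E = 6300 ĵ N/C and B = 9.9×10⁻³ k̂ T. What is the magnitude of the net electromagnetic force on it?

v×B = (5.64×10⁴, 2.87×10⁴, 0) N/C.
E + v×B = (5.64×10⁴, 3.50×10⁴, 0) N/C.
F = q(E + v×B) = (−1.602×10⁻¹⁹ C)·(5.64×10⁴, 3.50×10⁴, 0) = (-9.04×10⁻¹⁵, -5.61×10⁻¹⁵, 0) N.
|F| = 1.06×10⁻¹⁴ N.

|F| ≈ 1.06×10⁻¹⁴ N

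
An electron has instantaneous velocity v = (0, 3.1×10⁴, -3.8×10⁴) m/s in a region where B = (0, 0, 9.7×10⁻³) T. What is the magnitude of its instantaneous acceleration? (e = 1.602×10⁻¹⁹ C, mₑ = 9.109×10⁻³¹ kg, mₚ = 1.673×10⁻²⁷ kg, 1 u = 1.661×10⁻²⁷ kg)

|a| ≈ 5.29×10¹³ m/s²

v×B = (301, 0, 0) N/C.
F = q v×B = (−1.602×10⁻¹⁹ C)·(301, 0, 0) = (-4.82×10⁻¹⁷, 0, 0) N.
|a| = |F|/m = 4.817×10⁻¹⁷/9.109×10⁻³¹ ≈ 5.29×10¹³ m/s².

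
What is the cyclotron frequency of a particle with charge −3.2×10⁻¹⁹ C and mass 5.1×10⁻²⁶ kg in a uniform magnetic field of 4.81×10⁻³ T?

f = |q|B/(2πm).
f = (3.2×10⁻¹⁹)(4.81×10⁻³)/(2π·5.1×10⁻²⁶) ≈ 4800 Hz.

f ≈ 4800 Hz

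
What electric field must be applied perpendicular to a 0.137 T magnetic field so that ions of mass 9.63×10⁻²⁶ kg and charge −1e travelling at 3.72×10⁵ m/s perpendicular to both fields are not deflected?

For straight-line motion qE = qvB, so E = vB.
E = 3.72×10⁵ × 0.137 = 5.10×10⁴ V/m.

E = 5.10×10⁴ V/m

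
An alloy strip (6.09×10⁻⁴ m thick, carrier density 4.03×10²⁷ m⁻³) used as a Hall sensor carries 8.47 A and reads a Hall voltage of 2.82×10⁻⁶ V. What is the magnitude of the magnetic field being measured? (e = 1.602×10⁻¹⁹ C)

From V_H = IB/(n e t), B = V_H n e t / I.
B = (2.82×10⁻⁶)(4.03×10²⁷)(1.602×10⁻¹⁹)(6.09×10⁻⁴)/8.47 ≈ 0.131 T.

B ≈ 0.131 T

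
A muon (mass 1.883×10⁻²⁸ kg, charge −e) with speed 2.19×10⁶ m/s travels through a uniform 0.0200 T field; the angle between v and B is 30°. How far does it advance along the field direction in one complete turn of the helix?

v∥ = v cosθ = 2.19×10⁶·cos30° ≈ 1.897×10⁶ m/s.
T = 2πm/(|q|B) = 2π(1.883×10⁻²⁸)/((1.602×10⁻¹⁹)(0.0200)) ≈ 3.693×10⁻⁷ s.
pitch = v∥ T = (1.897×10⁶)(3.693×10⁻⁷) ≈ 0.700 m.

p ≈ 0.700 m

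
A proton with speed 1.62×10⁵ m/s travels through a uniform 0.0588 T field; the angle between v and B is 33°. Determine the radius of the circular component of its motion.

r ≈ 0.0157 m

v⊥ = v sinθ = 1.62×10⁵·sin33° ≈ 8.823×10⁴ m/s.
r = m v⊥/(|q|B) = (1.673×10⁻²⁷)(8.823×10⁴)/((1.602×10⁻¹⁹)(0.0588)) ≈ 0.0157 m.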